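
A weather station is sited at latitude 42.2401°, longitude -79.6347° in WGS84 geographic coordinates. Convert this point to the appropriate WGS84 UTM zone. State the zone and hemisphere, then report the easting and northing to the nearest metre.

Longitude -79.6347° lies in the 6° band [-84°, -78°), giving zone 17; latitude is north of the equator, so 17N.
Zone 17 central meridian λ₀ = 6×17 − 183 = -81°; Δλ = +1.3653°.
Transverse Mercator on WGS84 with k₀ = 0.9996 gives E = 612645.893 m, N = 4677337.127 m.

Zone 17N: E 612646 m, N 4677337 m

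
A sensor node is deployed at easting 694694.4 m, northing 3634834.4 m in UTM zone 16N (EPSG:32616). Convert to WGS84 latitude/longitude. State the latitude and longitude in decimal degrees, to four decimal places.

lat 32.8343°, lon -84.9199°

Zone 16N: λ₀ = -87°, k₀ = 0.9996, false easting 500000 m.
Meridian distance M = (N − FN)/k₀ = 3636288.9 m.
Inverse transverse Mercator on WGS84 gives φ = 32.83429965°, λ = -84.91990043°.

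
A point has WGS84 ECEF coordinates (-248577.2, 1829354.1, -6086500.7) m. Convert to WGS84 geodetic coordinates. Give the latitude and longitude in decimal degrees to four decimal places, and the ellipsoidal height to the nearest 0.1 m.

λ = atan2(Y, X) = 97.73810019°; p = √(X²+Y²) = 1846165.5 m.
Bowring's method on WGS84 (a = 6378137 m, b = 6356752.314 m) gives φ = -73.23290018°, h = 1785.847 m.

lat -73.2329°, lon 97.7381°, h 1785.8 m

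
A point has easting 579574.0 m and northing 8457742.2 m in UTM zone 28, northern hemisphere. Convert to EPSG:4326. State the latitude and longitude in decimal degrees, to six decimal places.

Zone 28N: λ₀ = -15°, k₀ = 0.9996, false easting 500000 m.
Meridian distance M = (N − FN)/k₀ = 8461126.7 m.
Inverse transverse Mercator on WGS84 gives φ = 76.18409960°, λ = -12.01370186°.

lat 76.184100°, lon -12.013702°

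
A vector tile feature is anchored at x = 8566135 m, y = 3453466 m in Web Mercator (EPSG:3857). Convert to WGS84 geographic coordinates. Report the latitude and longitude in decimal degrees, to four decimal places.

R = 6378137 m. λ = x/R = 76.95089996°.
φ = 2·arctan(exp(y/R)) − 90° = 2·arctan(1.71850) − 90° = 29.60960292°.

lat 29.6096°, lon 76.9509°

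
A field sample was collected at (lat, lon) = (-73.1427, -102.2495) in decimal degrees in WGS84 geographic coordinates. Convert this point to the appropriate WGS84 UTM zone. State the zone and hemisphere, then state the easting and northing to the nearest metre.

Zone 13S: E 588999 m, N 1881557 m

Longitude -102.2495° lies in the 6° band [-108°, -102°), giving zone 13; latitude is south of the equator, so 13S.
Zone 13 central meridian λ₀ = 6×13 − 183 = -105°; Δλ = +2.7505°.
Transverse Mercator on WGS84 with k₀ = 0.9996 gives E = 588999.474 m, N = 1881556.604 m.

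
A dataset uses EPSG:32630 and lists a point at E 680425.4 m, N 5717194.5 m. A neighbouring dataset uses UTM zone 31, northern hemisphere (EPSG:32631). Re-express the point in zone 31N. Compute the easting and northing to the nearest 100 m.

UTM 30N → geographic: φ = 51.57689981°, λ = -0.39609999°.
UTM 31N (λ₀ = 3°) forward: E = 264695.624 m, N = 5719447.783 m.

E 264700 m, N 5719400 m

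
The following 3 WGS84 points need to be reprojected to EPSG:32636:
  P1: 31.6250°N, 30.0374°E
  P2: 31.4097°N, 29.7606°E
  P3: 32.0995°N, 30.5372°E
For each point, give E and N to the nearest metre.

P1: E 218977 m, N 3502683 m; P2: E 192002 m, N 3479549 m; P3: E 267596 m, N 3554120 m

UTM zone 36N: λ₀ = 33°, k₀ = 0.9996.
P1 (31.6250°, 30.0374°) → (218976.891, 3502682.795) m.
P2 (31.4097°, 29.7606°) → (192001.805, 3479549.033) m.
P3 (32.0995°, 30.5372°) → (267595.557, 3554119.820) m.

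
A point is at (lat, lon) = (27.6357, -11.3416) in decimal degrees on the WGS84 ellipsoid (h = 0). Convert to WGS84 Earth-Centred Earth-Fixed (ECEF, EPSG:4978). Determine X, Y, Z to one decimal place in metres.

X 5544137.8 m, Y -1112014.7 m, Z 2940800.3 m

WGS84: a = 6378137 m, e² = 0.006694380; N(φ) = a/√(1−e²sin²φ) = 6382735.278 m.
X = (N+h)·cosφ·cosλ = 5544137.7501 m; Y = (N+h)·cosφ·sinλ = -1112014.732 m; Z = (N(1−e²)+h)·sinφ = 2940800.266 m.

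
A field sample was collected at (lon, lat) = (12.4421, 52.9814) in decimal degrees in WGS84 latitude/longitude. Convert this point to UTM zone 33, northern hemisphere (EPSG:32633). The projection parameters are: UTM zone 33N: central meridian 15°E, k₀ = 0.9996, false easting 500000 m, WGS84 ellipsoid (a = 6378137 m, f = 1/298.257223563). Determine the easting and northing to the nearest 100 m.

E 328300 m, N 5873300 m

Zone 33 central meridian λ₀ = 6×33 − 183 = 15°; Δλ = -2.5579°.
Transverse Mercator on WGS84 with k₀ = 0.9996 gives E = 328280.274 m, N = 5873262.822 m.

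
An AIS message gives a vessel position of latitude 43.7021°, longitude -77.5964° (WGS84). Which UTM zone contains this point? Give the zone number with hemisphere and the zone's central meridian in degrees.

Zone 18N, central meridian -75°

UTM zone = ⌊(λ + 180)/6⌋ + 1; -77.5964° ∈ [-78°, -72°) → zone 18.
Hemisphere: N (φ ≥ 0).
Central meridian λ₀ = 6×18 − 183 = -75°.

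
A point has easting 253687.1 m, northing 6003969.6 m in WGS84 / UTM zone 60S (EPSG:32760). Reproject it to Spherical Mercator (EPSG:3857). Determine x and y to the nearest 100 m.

x 19399100 m, y -4311300 m

Unproject from UTM 60S (λ₀ = 177°) → φ = -36.07769974°, λ = 174.26470050°.
Web Mercator (R = 6378137 m): x = 19399057.723 m, y = -4311318.010 m.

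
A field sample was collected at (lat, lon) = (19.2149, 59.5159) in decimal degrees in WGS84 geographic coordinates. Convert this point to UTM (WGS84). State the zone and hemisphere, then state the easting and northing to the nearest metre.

Zone 40N: E 764523 m, N 2126518 m

Longitude 59.5159° lies in the 6° band [54°, 60°), giving zone 40; latitude is north of the equator, so 40N.
Zone 40 central meridian λ₀ = 6×40 − 183 = 57°; Δλ = +2.5159°.
Transverse Mercator on WGS84 with k₀ = 0.9996 gives E = 764523.466 m, N = 2126518.195 m.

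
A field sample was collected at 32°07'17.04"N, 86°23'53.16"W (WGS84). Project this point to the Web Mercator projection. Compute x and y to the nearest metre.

x -9617792 m, y 3779257 m

Web Mercator is spherical with R = a = 6378137 m.
x = R·λ = 6378137 × -1.507931312 = -9617792.498 m.
y = R·ln tan(π/4 + φ/2) = 6378137 × 0.592533029 = 3779256.834 m.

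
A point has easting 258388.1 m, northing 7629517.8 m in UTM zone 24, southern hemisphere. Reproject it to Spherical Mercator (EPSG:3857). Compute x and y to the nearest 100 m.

x -4600900 m, y -2442100 m

Unproject from UTM 24S (λ₀ = -39°) → φ = -21.42049972°, λ = -41.33090002°.
Web Mercator (R = 6378137 m): x = -4600934.744 m, y = -2442089.899 m.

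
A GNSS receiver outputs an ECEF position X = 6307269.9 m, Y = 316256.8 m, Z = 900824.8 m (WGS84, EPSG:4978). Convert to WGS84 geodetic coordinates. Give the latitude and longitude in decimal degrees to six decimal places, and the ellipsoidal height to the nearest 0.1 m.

lat 8.172100°, lon 2.870500°, h 1410.4 m

λ = atan2(Y, X) = 2.87049979°; p = √(X²+Y²) = 6315193.7 m.
Bowring's method on WGS84 (a = 6378137 m, b = 6356752.314 m) gives φ = 8.17210032°, h = 1410.403 m.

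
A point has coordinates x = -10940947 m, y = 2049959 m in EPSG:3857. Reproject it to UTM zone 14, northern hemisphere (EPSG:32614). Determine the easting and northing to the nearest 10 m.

Web Mercator inverse (R = 6378137 m) → φ = 18.10599662°, λ = -98.28419913°.
UTM 14N forward: E = 575732.754 m, N = 2002059.684 m.

E 575730 m, N 2002060 m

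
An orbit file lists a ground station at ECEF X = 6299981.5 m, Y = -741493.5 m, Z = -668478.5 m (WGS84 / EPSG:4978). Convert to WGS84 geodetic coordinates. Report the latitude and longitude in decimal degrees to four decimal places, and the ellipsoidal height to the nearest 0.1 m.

λ = atan2(Y, X) = -6.71270021°; p = √(X²+Y²) = 6343467.5 m.
Bowring's method on WGS84 (a = 6378137 m, b = 6356752.314 m) gives φ = -6.05589976°, h = 691.601 m.

lat -6.0559°, lon -6.7127°, h 691.6 m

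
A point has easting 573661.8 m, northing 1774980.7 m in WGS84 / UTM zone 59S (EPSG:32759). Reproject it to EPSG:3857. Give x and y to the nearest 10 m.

Unproject from UTM 59S (λ₀ = 171°) → φ = -74.10299965°, λ = 173.40989901°.
Web Mercator (R = 6378137 m): x = 19303901.656 m, y = -12557273.834 m.

x 19303900 m, y -12557270 m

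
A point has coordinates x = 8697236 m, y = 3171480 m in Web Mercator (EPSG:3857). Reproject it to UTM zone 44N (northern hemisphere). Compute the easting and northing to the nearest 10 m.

Web Mercator inverse (R = 6378137 m) → φ = 27.38360167°, λ = 78.12860028°.
UTM 44N forward: E = 216017.516 m, N = 3032198.551 m.

E 216020 m, N 3032200 m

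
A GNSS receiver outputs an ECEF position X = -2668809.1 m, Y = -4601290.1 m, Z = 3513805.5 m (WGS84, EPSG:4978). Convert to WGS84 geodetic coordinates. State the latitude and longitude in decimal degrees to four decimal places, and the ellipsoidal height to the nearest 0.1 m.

λ = atan2(Y, X) = -120.11430005°; p = √(X²+Y²) = 5319249.3 m.
Bowring's method on WGS84 (a = 6378137 m, b = 6356752.314 m) gives φ = 33.62519987°, h = 3430.839 m.

lat 33.6252°, lon -120.1143°, h 3430.8 m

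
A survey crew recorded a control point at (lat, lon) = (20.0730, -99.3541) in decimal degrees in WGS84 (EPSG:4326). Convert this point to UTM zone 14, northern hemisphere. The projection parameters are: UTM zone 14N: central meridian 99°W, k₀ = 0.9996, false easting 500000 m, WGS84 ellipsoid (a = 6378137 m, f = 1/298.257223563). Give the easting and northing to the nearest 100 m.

E 463000 m, N 2219600 m

Zone 14 central meridian λ₀ = 6×14 − 183 = -99°; Δλ = -0.3541°.
Transverse Mercator on WGS84 with k₀ = 0.9996 gives E = 462976.213 m, N = 2219598.788 m.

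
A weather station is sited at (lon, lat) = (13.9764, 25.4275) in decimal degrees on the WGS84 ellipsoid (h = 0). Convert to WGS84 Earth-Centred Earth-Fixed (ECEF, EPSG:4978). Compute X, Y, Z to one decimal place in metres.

WGS84: a = 6378137 m, e² = 0.006694380; N(φ) = a/√(1−e²sin²φ) = 6382076.464 m.
X = (N+h)·cosφ·cosλ = 5593203.527 m; Y = (N+h)·cosφ·sinλ = 1392095.472 m; Z = (N(1−e²)+h)·sinφ = 2721919.214 m.

X 5593203.5 m, Y 1392095.5 m, Z 2721919.2 m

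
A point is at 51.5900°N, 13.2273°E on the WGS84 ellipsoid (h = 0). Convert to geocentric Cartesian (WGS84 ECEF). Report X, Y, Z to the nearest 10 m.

X 3865460 m, Y 908580 m, Z 4974590 m

WGS84: a = 6378137 m, e² = 0.006694380; N(φ) = a/√(1−e²sin²φ) = 6391285.852 m.
X = (N+h)·cosφ·cosλ = 3865461.604 m; Y = (N+h)·cosφ·sinλ = 908579.169 m; Z = (N(1−e²)+h)·sinφ = 4974589.715 m.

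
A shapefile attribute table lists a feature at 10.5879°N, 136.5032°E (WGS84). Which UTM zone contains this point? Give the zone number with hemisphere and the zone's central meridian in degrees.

Zone 53N, central meridian 135°

UTM zone = ⌊(λ + 180)/6⌋ + 1; 136.5032° ∈ [132°, 138°) → zone 53.
Hemisphere: N (φ ≥ 0).
Central meridian λ₀ = 6×53 − 183 = 135°.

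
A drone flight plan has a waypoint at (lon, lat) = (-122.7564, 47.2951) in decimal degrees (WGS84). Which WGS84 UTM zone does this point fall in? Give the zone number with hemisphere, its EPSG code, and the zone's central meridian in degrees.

UTM zone = ⌊(λ + 180)/6⌋ + 1; -122.7564° ∈ [-126°, -120°) → zone 10.
Hemisphere: N (φ ≥ 0).
Central meridian λ₀ = 6×10 − 183 = -123°.
EPSG code: 32610.

Zone 10N (EPSG:32610), central meridian -123°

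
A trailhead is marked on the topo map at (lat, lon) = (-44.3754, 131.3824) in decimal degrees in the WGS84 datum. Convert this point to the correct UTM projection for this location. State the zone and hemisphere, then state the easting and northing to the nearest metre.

Zone 52S: E 689800 m, N 5083670 m

Longitude 131.3824° lies in the 6° band [126°, 132°), giving zone 52; latitude is south of the equator, so 52S.
Zone 52 central meridian λ₀ = 6×52 − 183 = 129°; Δλ = +2.3824°.
Transverse Mercator on WGS84 with k₀ = 0.9996 gives E = 689799.628 m, N = 5083670.461 m.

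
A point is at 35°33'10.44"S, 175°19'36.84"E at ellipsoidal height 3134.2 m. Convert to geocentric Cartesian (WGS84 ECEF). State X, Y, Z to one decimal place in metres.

X -5180272.6 m, Y 423447.5 m, Z -3689767.1 m

WGS84: a = 6378137 m, e² = 0.006694380; N(φ) = a/√(1−e²sin²φ) = 6385367.086 m.
X = (N+h)·cosφ·cosλ = -5180272.643 m; Y = (N+h)·cosφ·sinλ = 423447.488 m; Z = (N(1−e²)+h)·sinφ = -3689767.061 m.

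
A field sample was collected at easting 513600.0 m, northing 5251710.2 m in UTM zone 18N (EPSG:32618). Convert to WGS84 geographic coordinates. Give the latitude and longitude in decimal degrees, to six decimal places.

lat 47.418700°, lon -74.819699°

Zone 18N: λ₀ = -75°, k₀ = 0.9996, false easting 500000 m.
Meridian distance M = (N − FN)/k₀ = 5253811.7 m.
Inverse transverse Mercator on WGS84 gives φ = 47.41870011°, λ = -74.81969945°.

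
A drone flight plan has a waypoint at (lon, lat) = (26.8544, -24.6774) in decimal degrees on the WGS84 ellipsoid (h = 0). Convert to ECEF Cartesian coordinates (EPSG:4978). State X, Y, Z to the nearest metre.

X 5173643 m, Y 2619563 m, Z -2646646 m

WGS84: a = 6378137 m, e² = 0.006694380; N(φ) = a/√(1−e²sin²φ) = 6381861.651 m.
X = (N+h)·cosφ·cosλ = 5173642.585 m; Y = (N+h)·cosφ·sinλ = 2619563.445 m; Z = (N(1−e²)+h)·sinφ = -2646645.608 m.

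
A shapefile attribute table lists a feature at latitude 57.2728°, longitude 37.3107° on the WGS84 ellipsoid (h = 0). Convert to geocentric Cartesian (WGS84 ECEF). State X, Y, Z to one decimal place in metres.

X 2749140.5 m, Y 2095095.3 m, Z 5342385.3 m

WGS84: a = 6378137 m, e² = 0.006694380; N(φ) = a/√(1−e²sin²φ) = 6393299.654 m.
X = (N+h)·cosφ·cosλ = 2749140.542 m; Y = (N+h)·cosφ·sinλ = 2095095.331 m; Z = (N(1−e²)+h)·sinφ = 5342385.320 m.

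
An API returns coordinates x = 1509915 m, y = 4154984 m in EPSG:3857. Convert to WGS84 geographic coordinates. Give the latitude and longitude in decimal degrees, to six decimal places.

R = 6378137 m. λ = x/R = 13.56379722°.
φ = 2·arctan(exp(y/R)) − 90° = 2·arctan(1.91830) − 90° = 34.93450358°.

lat 34.934504°, lon 13.563797°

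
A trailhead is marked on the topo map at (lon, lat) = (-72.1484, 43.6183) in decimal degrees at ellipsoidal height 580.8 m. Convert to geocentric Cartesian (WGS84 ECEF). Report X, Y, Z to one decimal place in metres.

WGS84: a = 6378137 m, e² = 0.006694380; N(φ) = a/√(1−e²sin²φ) = 6388321.126 m.
X = (N+h)·cosφ·cosλ = 1417884.383 m; Y = (N+h)·cosφ·sinλ = -4402566.599 m; Z = (N(1−e²)+h)·sinφ = 4377887.085 m.

X 1417884.4 m, Y -4402566.6 m, Z 4377887.1 m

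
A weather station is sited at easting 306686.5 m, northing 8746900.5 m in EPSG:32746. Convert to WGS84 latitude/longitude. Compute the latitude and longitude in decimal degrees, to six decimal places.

lat -11.330400°, lon 91.228700°

Zone 46S: λ₀ = 93°, k₀ = 0.9996, false easting 500000 m, false northing 10000000 m.
Meridian distance M = (N − FN)/k₀ = -1253600.9 m.
Inverse transverse Mercator on WGS84 gives φ = -11.33039978°, λ = 91.22870027°.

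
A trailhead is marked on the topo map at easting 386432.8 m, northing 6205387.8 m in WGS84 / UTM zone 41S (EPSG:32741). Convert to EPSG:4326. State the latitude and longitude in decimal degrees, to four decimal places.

lat -34.2865°, lon 61.7661°

Zone 41S: λ₀ = 63°, k₀ = 0.9996, false easting 500000 m, false northing 10000000 m.
Meridian distance M = (N − FN)/k₀ = -3796130.7 m.
Inverse transverse Mercator on WGS84 gives φ = -34.28649986°, λ = 61.76610052°.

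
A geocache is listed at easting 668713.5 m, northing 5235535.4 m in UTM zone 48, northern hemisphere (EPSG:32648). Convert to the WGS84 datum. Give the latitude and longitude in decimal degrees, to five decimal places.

lat 47.25160°, lon 107.22970°

Zone 48N: λ₀ = 105°, k₀ = 0.9996, false easting 500000 m.
Meridian distance M = (N − FN)/k₀ = 5237630.5 m.
Inverse transverse Mercator on WGS84 gives φ = 47.25159998°, λ = 107.22969954°.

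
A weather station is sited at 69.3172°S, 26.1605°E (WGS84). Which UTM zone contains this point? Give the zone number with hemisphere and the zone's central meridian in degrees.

UTM zone = ⌊(λ + 180)/6⌋ + 1; 26.1605° ∈ [24°, 30°) → zone 35.
Hemisphere: S (φ < 0).
Central meridian λ₀ = 6×35 − 183 = 27°.

Zone 35S, central meridian 27°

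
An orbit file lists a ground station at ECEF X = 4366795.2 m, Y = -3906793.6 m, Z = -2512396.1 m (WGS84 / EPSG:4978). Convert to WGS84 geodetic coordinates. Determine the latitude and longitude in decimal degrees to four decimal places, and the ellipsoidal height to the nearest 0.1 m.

lat -23.3486°, lon -41.8177°, h 468.5 m

λ = atan2(Y, X) = -41.81769985°; p = √(X²+Y²) = 5859346.1 m.
Bowring's method on WGS84 (a = 6378137 m, b = 6356752.314 m) gives φ = -23.34859992°, h = 468.504 m.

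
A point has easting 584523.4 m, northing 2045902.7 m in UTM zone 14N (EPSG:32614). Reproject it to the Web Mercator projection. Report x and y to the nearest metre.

Unproject from UTM 14N (λ₀ = -99°) → φ = 18.50190014°, λ = -98.19929981°.
Web Mercator (R = 6378137 m): x = -10931496.051 m, y = 2096379.589 m.

x -10931496 m, y 2096380 m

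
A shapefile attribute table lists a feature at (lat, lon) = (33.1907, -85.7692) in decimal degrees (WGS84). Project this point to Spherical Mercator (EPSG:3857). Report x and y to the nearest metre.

x -9547784 m, y 3920644 m

Web Mercator is spherical with R = a = 6378137 m.
x = R·λ = 6378137 × -1.496954937 = -9547783.670 m.
y = R·ln tan(π/4 + φ/2) = 6378137 × 0.614700443 = 3920643.641 m.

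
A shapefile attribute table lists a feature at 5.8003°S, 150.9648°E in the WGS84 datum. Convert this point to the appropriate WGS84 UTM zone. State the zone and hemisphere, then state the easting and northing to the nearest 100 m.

Zone 56S: E 274600 m, N 9358500 m

Longitude 150.9648° lies in the 6° band [150°, 156°), giving zone 56; latitude is south of the equator, so 56S.
Zone 56 central meridian λ₀ = 6×56 − 183 = 153°; Δλ = -2.0352°.
Transverse Mercator on WGS84 with k₀ = 0.9996 gives E = 274638.221 m, N = 9358465.995 m.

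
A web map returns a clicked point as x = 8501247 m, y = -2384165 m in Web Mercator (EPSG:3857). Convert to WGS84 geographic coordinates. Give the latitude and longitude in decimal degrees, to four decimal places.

lat -20.9353°, lon 76.3680°

R = 6378137 m. λ = x/R = 76.36800114°.
φ = 2·arctan(exp(y/R)) − 90° = 2·arctan(0.68811) − 90° = -20.93529602°.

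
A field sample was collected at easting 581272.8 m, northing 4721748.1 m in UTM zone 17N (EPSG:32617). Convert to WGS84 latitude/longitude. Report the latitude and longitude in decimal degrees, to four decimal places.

Zone 17N: λ₀ = -81°, k₀ = 0.9996, false easting 500000 m.
Meridian distance M = (N − FN)/k₀ = 4723637.6 m.
Inverse transverse Mercator on WGS84 gives φ = 42.64390008°, λ = -80.00860000°.

lat 42.6439°, lon -80.0086°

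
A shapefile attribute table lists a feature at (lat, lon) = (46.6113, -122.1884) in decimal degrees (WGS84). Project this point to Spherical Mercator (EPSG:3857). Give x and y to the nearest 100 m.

Web Mercator is spherical with R = a = 6378137 m.
x = R·λ = 6378137 × -2.132589888 = -13601950.469 m.
y = R·ln tan(π/4 + φ/2) = 6378137 × 0.921720171 = 5878857.529 m.

x -13602000 m, y 5878900 m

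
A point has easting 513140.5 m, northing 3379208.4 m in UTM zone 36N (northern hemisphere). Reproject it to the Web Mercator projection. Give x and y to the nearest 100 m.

Unproject from UTM 36N (λ₀ = 33°) → φ = 30.54519976°, λ = 33.13699984°.
Web Mercator (R = 6378137 m): x = 3688793.948 m, y = 3573824.465 m.

x 3688800 m, y 3573800 m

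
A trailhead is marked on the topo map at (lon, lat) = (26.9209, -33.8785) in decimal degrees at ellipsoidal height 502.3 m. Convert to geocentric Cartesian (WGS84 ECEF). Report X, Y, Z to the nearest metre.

WGS84: a = 6378137 m, e² = 0.006694380; N(φ) = a/√(1−e²sin²φ) = 6384781.139 m.
X = (N+h)·cosφ·cosλ = 4726721.601 m; Y = (N+h)·cosφ·sinλ = 2400171.094 m; Z = (N(1−e²)+h)·sinφ = -3535545.694 m.

X 4726722 m, Y 2400171 m, Z -3535546 m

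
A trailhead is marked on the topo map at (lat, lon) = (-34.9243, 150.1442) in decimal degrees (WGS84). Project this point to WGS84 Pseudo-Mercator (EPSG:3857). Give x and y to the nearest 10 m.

Web Mercator is spherical with R = a = 6378137 m.
x = R·λ = 6378137 × 2.620510643 = 16713975.890 m.
y = R·ln tan(π/4 + φ/2) = 6378137 × -0.651224420 = -4153598.569 m.

x 16713980 m, y -4153600 m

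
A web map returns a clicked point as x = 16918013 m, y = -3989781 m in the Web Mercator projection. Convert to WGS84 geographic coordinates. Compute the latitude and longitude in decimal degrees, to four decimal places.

R = 6378137 m. λ = x/R = 151.97709655°.
φ = 2·arctan(exp(y/R)) − 90° = 2·arctan(0.53497) − 90° = -33.70889952°.

lat -33.7089°, lon 151.9771°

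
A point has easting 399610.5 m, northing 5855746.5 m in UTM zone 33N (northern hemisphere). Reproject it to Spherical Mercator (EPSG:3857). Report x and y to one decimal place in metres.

Unproject from UTM 33N (λ₀ = 15°) → φ = 52.84210038°, λ = 13.50950001°.
Web Mercator (R = 6378137 m): x = 1503870.661 m, y = 6953844.005 m.

x 1503870.7 m, y 6953844.0 m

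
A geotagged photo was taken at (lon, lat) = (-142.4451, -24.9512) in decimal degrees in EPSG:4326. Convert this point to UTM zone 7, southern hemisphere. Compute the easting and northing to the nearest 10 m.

Zone 7 central meridian λ₀ = 6×7 − 183 = -141°; Δλ = -1.4451°.
Transverse Mercator on WGS84 with k₀ = 0.9996 gives E = 354107.800 m, N = 7239679.555 m.

E 354110 m, N 7239680 m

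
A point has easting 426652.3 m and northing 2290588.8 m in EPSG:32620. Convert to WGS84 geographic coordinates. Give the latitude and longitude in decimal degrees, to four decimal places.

lat 20.7134°, lon -63.7044°

Zone 20N: λ₀ = -63°, k₀ = 0.9996, false easting 500000 m.
Meridian distance M = (N − FN)/k₀ = 2291505.4 m.
Inverse transverse Mercator on WGS84 gives φ = 20.71339965°, λ = -63.70440015°.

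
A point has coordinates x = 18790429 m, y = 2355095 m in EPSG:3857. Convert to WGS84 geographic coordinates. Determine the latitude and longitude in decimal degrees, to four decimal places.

lat 20.6912°, lon 168.7973°

R = 6378137 m. λ = x/R = 168.79729566°.
φ = 2·arctan(exp(y/R)) − 90° = 2·arctan(1.44664) − 90° = 20.69119709°.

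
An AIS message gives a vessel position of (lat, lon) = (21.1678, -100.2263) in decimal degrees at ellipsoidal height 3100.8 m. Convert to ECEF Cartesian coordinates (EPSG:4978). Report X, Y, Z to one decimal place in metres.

X -1056923.3 m, Y -5858701.0 m, Z 2289849.5 m

WGS84: a = 6378137 m, e² = 0.006694380; N(φ) = a/√(1−e²sin²φ) = 6380922.576 m.
X = (N+h)·cosφ·cosλ = -1056923.262 m; Y = (N+h)·cosφ·sinλ = -5858701.035 m; Z = (N(1−e²)+h)·sinφ = 2289849.470 m.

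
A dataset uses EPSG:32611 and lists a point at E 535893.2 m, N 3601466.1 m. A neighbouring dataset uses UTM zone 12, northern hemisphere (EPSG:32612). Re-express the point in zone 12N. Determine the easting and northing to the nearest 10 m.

E -27790 m, N 3615350 m

UTM 11N → geographic: φ = 32.54999976°, λ = -116.61769972°.
UTM 12N (λ₀ = -111°) forward: E = -27788.076 m, N = 3615350.189 m.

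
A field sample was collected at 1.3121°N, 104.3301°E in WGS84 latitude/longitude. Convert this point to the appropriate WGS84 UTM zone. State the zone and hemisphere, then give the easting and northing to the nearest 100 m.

Zone 48N: E 425500 m, N 145000 m

Longitude 104.3301° lies in the 6° band [102°, 108°), giving zone 48; latitude is north of the equator, so 48N.
Zone 48 central meridian λ₀ = 6×48 − 183 = 105°; Δλ = -0.6699°.
Transverse Mercator on WGS84 with k₀ = 0.9996 gives E = 425474.609 m, N = 145036.705 m.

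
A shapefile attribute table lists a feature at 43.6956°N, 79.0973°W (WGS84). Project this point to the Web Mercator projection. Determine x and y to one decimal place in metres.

x -8805071.2 m, y 5418455.8 m

Web Mercator is spherical with R = a = 6378137 m.
x = R·λ = 6378137 × -1.380508314 = -8805071.159 m.
y = R·ln tan(π/4 + φ/2) = 6378137 × 0.849535811 = 5418455.790 m.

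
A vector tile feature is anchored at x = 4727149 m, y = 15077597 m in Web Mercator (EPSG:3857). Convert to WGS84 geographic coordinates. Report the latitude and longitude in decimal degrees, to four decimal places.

R = 6378137 m. λ = x/R = 42.46470197°.
φ = 2·arctan(exp(y/R)) − 90° = 2·arctan(10.63287) − 90° = 79.25450027°.

lat 79.2545°, lon 42.4647°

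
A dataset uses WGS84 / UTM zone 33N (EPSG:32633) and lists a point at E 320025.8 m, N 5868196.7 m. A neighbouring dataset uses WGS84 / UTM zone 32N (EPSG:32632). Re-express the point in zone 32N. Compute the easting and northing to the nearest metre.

E 723257 m, N 5870007 m

UTM 33N → geographic: φ = 52.93320043°, λ = 12.32210048°.
UTM 32N (λ₀ = 9°) forward: E = 723257.182 m, N = 5870006.722 m.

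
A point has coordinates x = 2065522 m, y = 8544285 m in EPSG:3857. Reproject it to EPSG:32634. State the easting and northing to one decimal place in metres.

E 366293.8 m, N 6725500.3 m

Web Mercator inverse (R = 6378137 m) → φ = 60.64290107°, λ = 18.55489982°.
UTM 34N forward: E = 366293.809 m, N = 6725500.259 m.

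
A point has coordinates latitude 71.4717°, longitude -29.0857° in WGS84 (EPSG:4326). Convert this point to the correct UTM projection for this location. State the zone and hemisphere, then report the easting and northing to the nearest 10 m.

Zone 26N: E 426040 m, N 7931280 m

Longitude -29.0857° lies in the 6° band [-30°, -24°), giving zone 26; latitude is north of the equator, so 26N.
Zone 26 central meridian λ₀ = 6×26 − 183 = -27°; Δλ = -2.0857°.
Transverse Mercator on WGS84 with k₀ = 0.9996 gives E = 426039.371 m, N = 7931283.261 m.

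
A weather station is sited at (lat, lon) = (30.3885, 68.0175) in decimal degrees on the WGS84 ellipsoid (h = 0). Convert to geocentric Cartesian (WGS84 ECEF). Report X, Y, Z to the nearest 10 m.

X 2061250 m, Y 5106260 m, Z 3207600 m

WGS84: a = 6378137 m, e² = 0.006694380; N(φ) = a/√(1−e²sin²φ) = 6383607.089 m.
X = (N+h)·cosφ·cosλ = 2061247.883 m; Y = (N+h)·cosφ·sinλ = 5106257.299 m; Z = (N(1−e²)+h)·sinφ = 3207597.948 m.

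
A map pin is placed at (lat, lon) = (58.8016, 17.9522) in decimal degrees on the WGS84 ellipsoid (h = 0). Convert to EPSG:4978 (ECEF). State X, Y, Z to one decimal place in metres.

X 3150767.3 m, Y 1020841.0 m, Z 5432520.9 m

WGS84: a = 6378137 m, e² = 0.006694380; N(φ) = a/√(1−e²sin²φ) = 6393814.980 m.
X = (N+h)·cosφ·cosλ = 3150767.270 m; Y = (N+h)·cosφ·sinλ = 1020841.042 m; Z = (N(1−e²)+h)·sinφ = 5432520.854 m.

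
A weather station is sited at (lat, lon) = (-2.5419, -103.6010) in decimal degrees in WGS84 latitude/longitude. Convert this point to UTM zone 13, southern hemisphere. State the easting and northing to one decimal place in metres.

Zone 13 central meridian λ₀ = 6×13 − 183 = -105°; Δλ = +1.3990°.
Transverse Mercator on WGS84 with k₀ = 0.9996 gives E = 655537.022 m, N = 9718957.597 m.

E 655537.0 m, N 9718957.6 m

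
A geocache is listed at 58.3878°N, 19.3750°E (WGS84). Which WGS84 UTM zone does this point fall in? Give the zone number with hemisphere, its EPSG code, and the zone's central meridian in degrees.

UTM zone = ⌊(λ + 180)/6⌋ + 1; 19.3750° ∈ [18°, 24°) → zone 34.
Hemisphere: N (φ ≥ 0).
Central meridian λ₀ = 6×34 − 183 = 21°.
EPSG code: 32634.

Zone 34N (EPSG:32634), central meridian 21°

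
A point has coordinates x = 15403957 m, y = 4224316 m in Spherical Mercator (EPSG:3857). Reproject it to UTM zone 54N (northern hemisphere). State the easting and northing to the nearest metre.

Web Mercator inverse (R = 6378137 m) → φ = 35.44350328°, λ = 138.37610009°.
UTM 54N forward: E = 261836.383 m, N = 3925391.440 m.

E 261836 m, N 3925391 m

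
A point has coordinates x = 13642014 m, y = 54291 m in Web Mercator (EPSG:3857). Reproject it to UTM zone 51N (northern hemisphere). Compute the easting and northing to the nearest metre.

Web Mercator inverse (R = 6378137 m) → φ = 0.48769846°, λ = 122.54829682°.
UTM 51N forward: E = 449738.030 m, N = 53907.033 m.

E 449738 m, N 53907 m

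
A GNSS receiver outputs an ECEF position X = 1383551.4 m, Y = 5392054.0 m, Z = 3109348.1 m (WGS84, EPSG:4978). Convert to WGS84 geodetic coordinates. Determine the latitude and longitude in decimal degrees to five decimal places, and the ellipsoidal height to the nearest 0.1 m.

λ = atan2(Y, X) = 75.60890009°; p = √(X²+Y²) = 5566728.0 m.
Bowring's method on WGS84 (a = 6378137 m, b = 6356752.314 m) gives φ = 29.35000010°, h = 3213.262 m.

lat 29.35000°, lon 75.60890°, h 3213.3 m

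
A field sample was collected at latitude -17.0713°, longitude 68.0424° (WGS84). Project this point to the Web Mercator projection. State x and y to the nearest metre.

x 7574445 m, y -1929126 m

Web Mercator is spherical with R = a = 6378137 m.
x = R·λ = 6378137 × 1.187563911 = 7574445.320 m.
y = R·ln tan(π/4 + φ/2) = 6378137 × -0.302459223 = -1929126.361 m.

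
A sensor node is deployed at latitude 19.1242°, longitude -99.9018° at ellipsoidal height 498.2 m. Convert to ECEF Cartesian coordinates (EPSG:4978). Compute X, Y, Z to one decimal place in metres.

WGS84: a = 6378137 m, e² = 0.006694380; N(φ) = a/√(1−e²sin²φ) = 6380429.668 m.
X = (N+h)·cosφ·cosλ = -1036707.309 m; Y = (N+h)·cosφ·sinλ = -5938963.431 m; Z = (N(1−e²)+h)·sinφ = 2076506.855 m.

X -1036707.3 m, Y -5938963.4 m, Z 2076506.9 m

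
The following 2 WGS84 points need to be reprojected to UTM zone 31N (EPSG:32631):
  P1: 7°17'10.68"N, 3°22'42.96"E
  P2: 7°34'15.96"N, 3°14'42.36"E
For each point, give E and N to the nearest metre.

UTM zone 31N: λ₀ = 3°, k₀ = 0.9996.
P1 (7.2863°, 3.3786°) → (541791.050, 805416.044) m.
P2 (7.5711°, 3.2451°) → (527037.378, 836890.395) m.

P1: E 541791 m, N 805416 m; P2: E 527037 m, N 836890 m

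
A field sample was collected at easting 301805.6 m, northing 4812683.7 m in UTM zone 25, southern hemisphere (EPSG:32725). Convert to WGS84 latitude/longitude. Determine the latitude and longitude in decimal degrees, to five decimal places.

Zone 25S: λ₀ = -33°, k₀ = 0.9996, false easting 500000 m, false northing 10000000 m.
Meridian distance M = (N − FN)/k₀ = -5189392.1 m.
Inverse transverse Mercator on WGS84 gives φ = -46.80990018°, λ = -35.59779951°.

lat -46.80990°, lon -35.59780°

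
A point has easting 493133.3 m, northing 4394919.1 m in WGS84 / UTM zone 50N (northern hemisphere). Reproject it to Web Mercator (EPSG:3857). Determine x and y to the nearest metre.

Unproject from UTM 50N (λ₀ = 117°) → φ = 39.70409982°, λ = 116.91990039°.
Web Mercator (R = 6378137 m): x = 13015463.775 m, y = 4823035.582 m.

x 13015464 m, y 4823036 m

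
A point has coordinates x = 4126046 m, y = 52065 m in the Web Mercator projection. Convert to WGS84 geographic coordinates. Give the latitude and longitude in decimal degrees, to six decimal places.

lat 0.467703°, lon 37.064902°

R = 6378137 m. λ = x/R = 37.06490185°.
φ = 2·arctan(exp(y/R)) − 90° = 2·arctan(1.00820) − 90° = 0.46770266°.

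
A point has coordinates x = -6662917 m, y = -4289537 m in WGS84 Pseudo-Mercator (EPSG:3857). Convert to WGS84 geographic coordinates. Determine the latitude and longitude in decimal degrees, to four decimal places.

lat -35.9194°, lon -59.8540°

R = 6378137 m. λ = x/R = -59.85400178°.
φ = 2·arctan(exp(y/R)) − 90° = 2·arctan(0.51041) − 90° = -35.91940294°.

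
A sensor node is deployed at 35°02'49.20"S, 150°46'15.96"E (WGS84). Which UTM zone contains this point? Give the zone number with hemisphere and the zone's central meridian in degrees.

Zone 56S, central meridian 153°

UTM zone = ⌊(λ + 180)/6⌋ + 1; 150.7711° ∈ [150°, 156°) → zone 56.
Hemisphere: S (φ < 0).
Central meridian λ₀ = 6×56 − 183 = 153°.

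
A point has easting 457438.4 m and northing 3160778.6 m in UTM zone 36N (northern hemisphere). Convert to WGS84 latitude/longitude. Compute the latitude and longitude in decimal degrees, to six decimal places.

lat 28.573200°, lon 32.564800°

Zone 36N: λ₀ = 33°, k₀ = 0.9996, false easting 500000 m.
Meridian distance M = (N − FN)/k₀ = 3162043.4 m.
Inverse transverse Mercator on WGS84 gives φ = 28.57319962°, λ = 32.56480026°.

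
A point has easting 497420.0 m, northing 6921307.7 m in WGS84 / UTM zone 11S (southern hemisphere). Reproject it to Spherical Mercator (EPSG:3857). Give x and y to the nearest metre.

Unproject from UTM 11S (λ₀ = -117°) → φ = -27.83289957°, λ = -117.02619987°.
Web Mercator (R = 6378137 m): x = -13027296.979 m, y = -3227922.536 m.

x -13027297 m, y -3227923 m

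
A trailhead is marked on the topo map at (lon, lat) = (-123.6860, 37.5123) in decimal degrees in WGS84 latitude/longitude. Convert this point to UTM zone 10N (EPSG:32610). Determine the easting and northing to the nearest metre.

Zone 10 central meridian λ₀ = 6×10 − 183 = -123°; Δλ = -0.6860°.
Transverse Mercator on WGS84 with k₀ = 0.9996 gives E = 439373.979 m, N = 4151926.947 m.

E 439374 m, N 4151927 m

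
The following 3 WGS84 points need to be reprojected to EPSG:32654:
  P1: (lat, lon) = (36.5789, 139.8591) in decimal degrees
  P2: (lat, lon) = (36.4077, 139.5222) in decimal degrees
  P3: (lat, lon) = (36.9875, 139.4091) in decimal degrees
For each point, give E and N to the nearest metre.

P1: E 397928 m, N 4048766 m; P2: E 367494 m, N 4030184 m; P3: E 358420 m, N 4094668 m

UTM zone 54N: λ₀ = 141°, k₀ = 0.9996.
P1 (36.5789°, 139.8591°) → (397928.184, 4048765.697) m.
P2 (36.4077°, 139.5222°) → (367493.947, 4030184.252) m.
P3 (36.9875°, 139.4091°) → (358419.736, 4094668.460) m.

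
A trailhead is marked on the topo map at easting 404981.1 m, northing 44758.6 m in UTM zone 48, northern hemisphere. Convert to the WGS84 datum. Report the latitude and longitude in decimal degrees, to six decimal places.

Zone 48N: λ₀ = 105°, k₀ = 0.9996, false easting 500000 m.
Meridian distance M = (N − FN)/k₀ = 44776.5 m.
Inverse transverse Mercator on WGS84 gives φ = 0.40489976°, λ = 104.14609978°.

lat 0.404900°, lon 104.146100°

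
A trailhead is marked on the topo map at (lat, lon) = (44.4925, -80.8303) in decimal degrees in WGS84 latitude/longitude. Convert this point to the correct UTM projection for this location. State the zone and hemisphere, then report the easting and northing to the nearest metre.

Zone 17N: E 513492 m, N 4926590 m

Longitude -80.8303° lies in the 6° band [-84°, -78°), giving zone 17; latitude is north of the equator, so 17N.
Zone 17 central meridian λ₀ = 6×17 − 183 = -81°; Δλ = +0.1697°.
Transverse Mercator on WGS84 with k₀ = 0.9996 gives E = 513492.498 m, N = 4926590.102 m.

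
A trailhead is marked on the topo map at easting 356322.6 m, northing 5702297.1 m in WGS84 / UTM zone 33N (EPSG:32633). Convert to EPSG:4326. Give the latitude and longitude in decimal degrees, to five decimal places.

Zone 33N: λ₀ = 15°, k₀ = 0.9996, false easting 500000 m.
Meridian distance M = (N − FN)/k₀ = 5704578.9 m.
Inverse transverse Mercator on WGS84 gives φ = 51.45359997°, λ = 12.93209959°.

lat 51.45360°, lon 12.93210°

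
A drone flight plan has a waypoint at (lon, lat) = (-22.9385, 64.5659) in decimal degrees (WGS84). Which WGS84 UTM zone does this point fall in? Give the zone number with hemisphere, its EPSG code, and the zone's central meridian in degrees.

UTM zone = ⌊(λ + 180)/6⌋ + 1; -22.9385° ∈ [-24°, -18°) → zone 27.
Hemisphere: N (φ ≥ 0).
Central meridian λ₀ = 6×27 − 183 = -21°.
EPSG code: 32627.

Zone 27N (EPSG:32627), central meridian -21°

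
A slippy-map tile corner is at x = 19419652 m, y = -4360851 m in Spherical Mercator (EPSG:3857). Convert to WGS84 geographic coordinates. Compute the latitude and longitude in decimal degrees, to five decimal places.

lat -36.43650°, lon 174.44970°

R = 6378137 m. λ = x/R = 174.44970204°.
φ = 2·arctan(exp(y/R)) − 90° = 2·arctan(0.50474) − 90° = -36.43650345°.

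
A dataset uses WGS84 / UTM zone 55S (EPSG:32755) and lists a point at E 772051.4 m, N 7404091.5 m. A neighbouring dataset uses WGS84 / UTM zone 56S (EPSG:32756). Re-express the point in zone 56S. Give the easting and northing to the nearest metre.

UTM 55S → geographic: φ = -23.45049988°, λ = 149.66289996°.
UTM 56S (λ₀ = 153°) forward: E = 159021.718 m, N = 7402653.912 m.

E 159022 m, N 7402654 m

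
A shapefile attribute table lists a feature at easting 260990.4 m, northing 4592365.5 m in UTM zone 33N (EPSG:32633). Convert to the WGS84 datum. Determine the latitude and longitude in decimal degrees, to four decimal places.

Zone 33N: λ₀ = 15°, k₀ = 0.9996, false easting 500000 m.
Meridian distance M = (N − FN)/k₀ = 4594203.2 m.
Inverse transverse Mercator on WGS84 gives φ = 41.44729967°, λ = 12.13880047°.

lat 41.4473°, lon 12.1388°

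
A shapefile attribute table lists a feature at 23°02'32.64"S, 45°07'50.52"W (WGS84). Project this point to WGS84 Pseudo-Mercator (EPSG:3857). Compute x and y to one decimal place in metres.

Web Mercator is spherical with R = a = 6378137 m.
x = R·λ = 6378137 × -0.787679309 = -5023926.543 m.
y = R·ln tan(π/4 + φ/2) = 6378137 × -0.413466661 = -2637147.006 m.

x -5023926.5 m, y -2637147.0 m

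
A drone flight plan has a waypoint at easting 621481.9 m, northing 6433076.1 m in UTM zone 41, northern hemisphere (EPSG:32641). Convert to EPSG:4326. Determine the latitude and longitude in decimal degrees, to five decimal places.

lat 58.02260°, lon 65.05670°

Zone 41N: λ₀ = 63°, k₀ = 0.9996, false easting 500000 m.
Meridian distance M = (N − FN)/k₀ = 6435650.4 m.
Inverse transverse Mercator on WGS84 gives φ = 58.02259986°, λ = 65.05670070°.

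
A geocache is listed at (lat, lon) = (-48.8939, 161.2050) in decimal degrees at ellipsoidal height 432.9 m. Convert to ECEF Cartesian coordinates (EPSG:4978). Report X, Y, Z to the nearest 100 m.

X -3977600 m, Y 1353700 m, Z -4783100 m

WGS84: a = 6378137 m, e² = 0.006694380; N(φ) = a/√(1−e²sin²φ) = 6390292.512 m.
X = (N+h)·cosφ·cosλ = -3977576.132 m; Y = (N+h)·cosφ·sinλ = 1353690.043 m; Z = (N(1−e²)+h)·sinφ = -4783135.693 m.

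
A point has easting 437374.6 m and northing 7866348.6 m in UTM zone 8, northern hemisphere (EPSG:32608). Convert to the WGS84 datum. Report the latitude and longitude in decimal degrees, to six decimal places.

lat 70.893000°, lon -136.714399°

Zone 8N: λ₀ = -135°, k₀ = 0.9996, false easting 500000 m.
Meridian distance M = (N − FN)/k₀ = 7869496.4 m.
Inverse transverse Mercator on WGS84 gives φ = 70.89300045°, λ = -136.71439910°.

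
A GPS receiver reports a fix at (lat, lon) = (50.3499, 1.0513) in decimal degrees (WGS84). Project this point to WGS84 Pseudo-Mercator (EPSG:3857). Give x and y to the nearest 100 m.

x 117000 m, y 6507100 m

Web Mercator is spherical with R = a = 6378137 m.
x = R·λ = 6378137 × 0.018348646 = 117030.181 m.
y = R·ln tan(π/4 + φ/2) = 6378137 × 1.020218650 = 6507094.322 m.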